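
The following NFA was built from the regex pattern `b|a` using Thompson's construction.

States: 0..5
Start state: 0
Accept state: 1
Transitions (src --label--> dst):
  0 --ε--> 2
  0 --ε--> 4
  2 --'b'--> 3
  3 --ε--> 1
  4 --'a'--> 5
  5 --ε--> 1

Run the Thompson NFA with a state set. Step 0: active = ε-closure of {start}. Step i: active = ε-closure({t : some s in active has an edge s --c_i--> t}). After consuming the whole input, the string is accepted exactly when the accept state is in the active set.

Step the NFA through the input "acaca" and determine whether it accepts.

start: ε-closure({0}) = {0,2,4}
'a' @ 1: {1,5}  (accept∈set)
'c' @ 2: {}  — dead — no transitions
rest 'aca' ignored (set empty)
end set {} — state 1 not in

Answer: REJECT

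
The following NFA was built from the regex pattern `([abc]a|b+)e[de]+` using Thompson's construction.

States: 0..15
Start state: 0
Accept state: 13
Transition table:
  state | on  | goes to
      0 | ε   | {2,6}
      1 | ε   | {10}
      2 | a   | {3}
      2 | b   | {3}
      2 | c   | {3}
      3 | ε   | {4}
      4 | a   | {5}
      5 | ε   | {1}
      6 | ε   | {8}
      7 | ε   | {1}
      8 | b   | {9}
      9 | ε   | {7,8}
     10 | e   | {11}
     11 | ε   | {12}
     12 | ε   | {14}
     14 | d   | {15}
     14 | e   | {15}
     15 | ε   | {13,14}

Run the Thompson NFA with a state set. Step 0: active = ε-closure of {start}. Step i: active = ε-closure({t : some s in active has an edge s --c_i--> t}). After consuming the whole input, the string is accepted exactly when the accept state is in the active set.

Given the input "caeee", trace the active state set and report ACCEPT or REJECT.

start: ε-closure({0}) = {0,2,6,8}
'c' @ 1: {3,4}
'a' @ 2: {1,5,10}
'e' @ 3: {11,12,14}
'e' @ 4: {13,14,15}  ✓accept
'e' @ 5: {13,14,15}  ✓accept
final: {13,14,15}; accept 13 in set

Answer: ACCEPT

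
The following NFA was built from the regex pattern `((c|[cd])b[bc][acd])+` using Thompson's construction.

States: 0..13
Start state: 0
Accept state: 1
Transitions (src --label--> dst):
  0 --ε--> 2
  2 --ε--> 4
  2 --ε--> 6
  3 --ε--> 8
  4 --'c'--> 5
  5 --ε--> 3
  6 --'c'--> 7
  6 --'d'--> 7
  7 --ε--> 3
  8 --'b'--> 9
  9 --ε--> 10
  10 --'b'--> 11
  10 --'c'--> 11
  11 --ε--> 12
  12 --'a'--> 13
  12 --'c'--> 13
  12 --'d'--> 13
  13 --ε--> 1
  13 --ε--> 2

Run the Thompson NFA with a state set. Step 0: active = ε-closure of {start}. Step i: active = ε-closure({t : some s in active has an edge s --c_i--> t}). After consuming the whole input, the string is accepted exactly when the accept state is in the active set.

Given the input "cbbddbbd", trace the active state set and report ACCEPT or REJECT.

start: ε-closure({0}) = {0,2,4,6}
'c' @ 1: {3,5,7,8}
'b' @ 2: {9,10}
'b' @ 3: {11,12}
'd' @ 4: {1,2,4,6,13}  ✓accept
'd' @ 5: {3,7,8}
'b' @ 6: {9,10}
'b' @ 7: {11,12}
'd' @ 8: {1,2,4,6,13}  ✓accept
after full input: {1,2,4,6,13}  (accept=1 in)

Answer: ACCEPT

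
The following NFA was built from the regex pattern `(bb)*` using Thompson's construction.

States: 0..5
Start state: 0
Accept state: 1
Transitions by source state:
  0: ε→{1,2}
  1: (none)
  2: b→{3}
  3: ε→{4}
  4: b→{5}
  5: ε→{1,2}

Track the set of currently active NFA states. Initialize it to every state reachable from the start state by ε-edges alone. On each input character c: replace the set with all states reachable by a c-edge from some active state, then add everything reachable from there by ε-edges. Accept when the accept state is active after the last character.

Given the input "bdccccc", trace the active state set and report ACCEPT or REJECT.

Answer: REJECT

Steps:
S₀ = ε-closure({0}) = {0,1,2}
'b' @ 1: {3,4}
'd' @ 2: {}  — dead — no transitions
rest 'ccccc' ignored (set empty)
end set {} — state 1 not in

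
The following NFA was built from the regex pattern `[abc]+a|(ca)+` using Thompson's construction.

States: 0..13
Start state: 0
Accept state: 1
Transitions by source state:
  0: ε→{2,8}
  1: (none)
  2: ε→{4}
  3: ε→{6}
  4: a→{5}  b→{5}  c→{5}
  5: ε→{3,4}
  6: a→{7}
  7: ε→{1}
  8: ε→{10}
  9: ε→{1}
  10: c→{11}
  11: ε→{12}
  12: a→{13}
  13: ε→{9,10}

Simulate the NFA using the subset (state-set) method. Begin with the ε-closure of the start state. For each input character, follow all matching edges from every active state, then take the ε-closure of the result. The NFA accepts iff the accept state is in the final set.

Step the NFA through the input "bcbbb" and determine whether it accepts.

Answer: REJECT

Derivation:
S₀ = ε-closure({0}) = {0,2,4,8,10}
'b' @ 1: {3,4,5,6}
'c' @ 2: {3,4,5,6}
'b' @ 3: {3,4,5,6}
'b' @ 4: {3,4,5,6}
'b' @ 5: {3,4,5,6}
after full input: {3,4,5,6}  (accept=1 not in)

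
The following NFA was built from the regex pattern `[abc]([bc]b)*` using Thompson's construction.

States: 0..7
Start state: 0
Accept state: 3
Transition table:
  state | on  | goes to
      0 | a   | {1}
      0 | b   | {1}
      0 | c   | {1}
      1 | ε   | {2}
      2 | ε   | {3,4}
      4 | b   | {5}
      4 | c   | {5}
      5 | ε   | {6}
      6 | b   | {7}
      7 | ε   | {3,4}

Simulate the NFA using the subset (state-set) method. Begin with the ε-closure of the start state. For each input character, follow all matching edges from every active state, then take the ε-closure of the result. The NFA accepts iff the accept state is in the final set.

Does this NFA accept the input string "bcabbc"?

S₀ = ε-closure({0}) = {0}
'b' @ 1: {1,2,3,4}  (accept∈set)
'c' @ 2: {5,6}
'a' @ 3: {}  — no active states
rest 'bbc' ignored (set empty)
after full input: {}  (accept=3 not in)

Answer: REJECT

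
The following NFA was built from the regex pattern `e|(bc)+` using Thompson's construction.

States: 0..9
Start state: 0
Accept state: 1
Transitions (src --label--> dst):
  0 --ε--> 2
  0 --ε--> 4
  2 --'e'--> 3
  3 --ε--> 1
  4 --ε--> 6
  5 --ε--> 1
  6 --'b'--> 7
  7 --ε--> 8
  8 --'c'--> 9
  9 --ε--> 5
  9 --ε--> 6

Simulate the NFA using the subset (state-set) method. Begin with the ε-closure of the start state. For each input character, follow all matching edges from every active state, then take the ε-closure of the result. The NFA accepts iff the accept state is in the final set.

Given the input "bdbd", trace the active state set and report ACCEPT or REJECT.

Answer: REJECT

Steps:
S₀ = ε-closure({0}) = {0,2,4,6}
'b' @ 1: {7,8}
'd' @ 2: {}  — state set empty
rest 'bd' ignored (set empty)
end set {} — state 1 not in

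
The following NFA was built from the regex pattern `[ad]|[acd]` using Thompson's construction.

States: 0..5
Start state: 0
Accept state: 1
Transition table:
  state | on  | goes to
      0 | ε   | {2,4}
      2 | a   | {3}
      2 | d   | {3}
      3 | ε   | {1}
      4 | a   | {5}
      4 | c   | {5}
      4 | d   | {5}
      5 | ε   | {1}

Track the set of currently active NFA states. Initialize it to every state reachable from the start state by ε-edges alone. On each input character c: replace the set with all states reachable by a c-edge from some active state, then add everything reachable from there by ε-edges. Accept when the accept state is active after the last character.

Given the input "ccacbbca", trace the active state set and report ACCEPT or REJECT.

Answer: REJECT

Steps:
S₀ = ε-closure({0}) = {0,2,4}
'c' @ 1: {1,5}  [accepting]
'c' @ 2: {}  — no active states
rest 'acbbca' ignored (set empty)
after full input: {}  (accept=1 not in)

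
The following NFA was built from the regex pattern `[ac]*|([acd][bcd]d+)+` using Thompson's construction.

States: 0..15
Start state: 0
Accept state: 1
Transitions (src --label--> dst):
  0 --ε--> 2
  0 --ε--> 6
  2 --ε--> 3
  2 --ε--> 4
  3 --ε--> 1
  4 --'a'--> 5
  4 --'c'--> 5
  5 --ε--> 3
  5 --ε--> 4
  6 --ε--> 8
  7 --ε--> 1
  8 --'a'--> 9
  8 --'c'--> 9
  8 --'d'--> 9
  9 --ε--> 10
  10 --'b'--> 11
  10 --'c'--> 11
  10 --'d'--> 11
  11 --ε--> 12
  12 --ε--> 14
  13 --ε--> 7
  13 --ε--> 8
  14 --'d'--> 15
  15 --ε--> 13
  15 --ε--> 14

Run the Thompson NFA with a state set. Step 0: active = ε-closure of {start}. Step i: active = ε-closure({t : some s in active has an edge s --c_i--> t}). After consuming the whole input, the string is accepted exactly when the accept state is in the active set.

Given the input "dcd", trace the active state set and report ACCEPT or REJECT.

initial (ε-close {0}): {0,1,2,3,4,6,8}
'd' @ 1: {9,10}
'c' @ 2: {11,12,14}
'd' @ 3: {1,7,8,13,14,15}  (accept∈set)
after full input: {1,7,8,13,14,15}  (accept=1 in)

Answer: ACCEPT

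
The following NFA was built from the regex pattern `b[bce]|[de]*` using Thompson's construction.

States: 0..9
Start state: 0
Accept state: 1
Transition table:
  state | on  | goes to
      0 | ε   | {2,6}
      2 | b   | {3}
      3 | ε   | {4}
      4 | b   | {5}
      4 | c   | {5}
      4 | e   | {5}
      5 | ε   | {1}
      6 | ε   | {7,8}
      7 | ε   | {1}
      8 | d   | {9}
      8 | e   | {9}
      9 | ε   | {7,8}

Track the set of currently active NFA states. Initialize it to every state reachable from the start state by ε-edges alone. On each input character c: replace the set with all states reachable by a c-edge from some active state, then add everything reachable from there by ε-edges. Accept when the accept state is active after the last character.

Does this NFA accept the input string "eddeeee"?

start: ε-closure({0}) = {0,1,2,6,7,8}
'e' @ 1: {1,7,8,9}  ✓accept
'd' @ 2: {1,7,8,9}  ✓accept
'd' @ 3: {1,7,8,9}  ✓accept
'e' @ 4: {1,7,8,9}  ✓accept
'e' @ 5: {1,7,8,9}  ✓accept
'e' @ 6: {1,7,8,9}  ✓accept
'e' @ 7: {1,7,8,9}  ✓accept
end set {1,7,8,9} — state 1 in

Answer: ACCEPT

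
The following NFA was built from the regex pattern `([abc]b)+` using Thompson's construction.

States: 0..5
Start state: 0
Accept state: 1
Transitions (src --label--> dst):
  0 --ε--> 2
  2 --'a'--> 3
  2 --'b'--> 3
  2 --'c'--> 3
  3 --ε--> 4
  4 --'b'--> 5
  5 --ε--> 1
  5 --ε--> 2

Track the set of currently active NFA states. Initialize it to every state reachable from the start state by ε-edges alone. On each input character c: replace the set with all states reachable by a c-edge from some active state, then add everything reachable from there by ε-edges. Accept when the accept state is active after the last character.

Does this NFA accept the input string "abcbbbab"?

Answer: ACCEPT

Trace:
start: ε-closure({0}) = {0,2}
'a' @ 1: {3,4}
'b' @ 2: {1,2,5}  ✓accept
'c' @ 3: {3,4}
'b' @ 4: {1,2,5}  ✓accept
'b' @ 5: {3,4}
'b' @ 6: {1,2,5}  ✓accept
'a' @ 7: {3,4}
'b' @ 8: {1,2,5}  ✓accept
after full input: {1,2,5}  (accept=1 in)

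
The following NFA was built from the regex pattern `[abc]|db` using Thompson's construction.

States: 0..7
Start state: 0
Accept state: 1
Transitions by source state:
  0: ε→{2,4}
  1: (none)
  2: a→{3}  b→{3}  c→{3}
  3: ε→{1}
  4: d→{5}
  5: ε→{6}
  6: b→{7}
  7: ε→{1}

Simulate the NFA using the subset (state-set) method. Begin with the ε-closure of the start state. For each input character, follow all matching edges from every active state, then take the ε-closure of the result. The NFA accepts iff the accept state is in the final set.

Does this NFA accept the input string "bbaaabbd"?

S₀ = ε-closure({0}) = {0,2,4}
'b' @ 1: {1,3}  [accepting]
'b' @ 2: {}  — state set empty
rest 'aaabbd' ignored (set empty)
final: {}; accept 1 not in set

Answer: REJECT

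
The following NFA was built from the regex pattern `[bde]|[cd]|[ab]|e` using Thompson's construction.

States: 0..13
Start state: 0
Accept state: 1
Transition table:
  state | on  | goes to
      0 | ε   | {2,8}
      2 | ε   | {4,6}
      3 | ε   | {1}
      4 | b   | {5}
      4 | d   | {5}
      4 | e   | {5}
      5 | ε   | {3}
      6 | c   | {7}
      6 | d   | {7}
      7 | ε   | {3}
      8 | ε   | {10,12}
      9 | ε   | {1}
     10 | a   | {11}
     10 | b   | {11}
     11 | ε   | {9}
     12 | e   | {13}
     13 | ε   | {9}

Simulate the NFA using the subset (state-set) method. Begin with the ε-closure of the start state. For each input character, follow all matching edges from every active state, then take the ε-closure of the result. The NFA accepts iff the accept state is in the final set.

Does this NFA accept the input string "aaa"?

Answer: REJECT

Trace:
S₀ = ε-closure({0}) = {0,2,4,6,8,10,12}
'a' @ 1: {1,9,11}  (accept∈set)
'a' @ 2: {}  — state set empty
rest 'a' ignored (set empty)
final: {}; accept 1 not in set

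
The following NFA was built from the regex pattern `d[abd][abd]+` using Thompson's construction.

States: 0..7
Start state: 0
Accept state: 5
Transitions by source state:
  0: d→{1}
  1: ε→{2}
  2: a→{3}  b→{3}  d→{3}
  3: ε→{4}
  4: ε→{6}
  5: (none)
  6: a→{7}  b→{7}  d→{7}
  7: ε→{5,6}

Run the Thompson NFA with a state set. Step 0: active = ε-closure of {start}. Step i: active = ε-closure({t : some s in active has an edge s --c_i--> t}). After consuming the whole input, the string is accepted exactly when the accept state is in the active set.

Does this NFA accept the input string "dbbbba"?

initial (ε-close {0}): {0}
'd' @ 1: {1,2}
'b' @ 2: {3,4,6}
'b' @ 3: {5,6,7}  ✓accept
'b' @ 4: {5,6,7}  ✓accept
'b' @ 5: {5,6,7}  ✓accept
'a' @ 6: {5,6,7}  ✓accept
after full input: {5,6,7}  (accept=5 in)

Answer: ACCEPT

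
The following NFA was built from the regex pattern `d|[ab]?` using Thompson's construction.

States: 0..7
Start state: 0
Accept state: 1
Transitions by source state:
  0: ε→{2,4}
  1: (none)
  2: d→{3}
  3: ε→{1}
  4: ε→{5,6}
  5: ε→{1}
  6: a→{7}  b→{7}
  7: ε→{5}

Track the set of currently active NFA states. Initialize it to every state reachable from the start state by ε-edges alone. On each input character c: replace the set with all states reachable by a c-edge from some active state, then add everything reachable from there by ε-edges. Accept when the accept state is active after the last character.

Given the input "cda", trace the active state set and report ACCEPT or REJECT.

start: ε-closure({0}) = {0,1,2,4,5,6}
'c' @ 1: {}  — no active states
rest 'da' ignored (set empty)
after full input: {}  (accept=1 not in)

Answer: REJECT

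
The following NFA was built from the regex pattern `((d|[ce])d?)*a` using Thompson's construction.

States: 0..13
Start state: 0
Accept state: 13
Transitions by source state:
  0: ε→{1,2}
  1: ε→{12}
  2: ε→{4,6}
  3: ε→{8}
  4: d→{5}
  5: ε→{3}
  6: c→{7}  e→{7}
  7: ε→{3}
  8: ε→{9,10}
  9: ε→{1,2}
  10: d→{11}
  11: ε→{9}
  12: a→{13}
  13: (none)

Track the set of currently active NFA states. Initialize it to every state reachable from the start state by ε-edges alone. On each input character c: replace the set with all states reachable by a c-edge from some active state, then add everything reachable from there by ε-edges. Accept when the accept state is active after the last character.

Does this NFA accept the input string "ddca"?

Answer: ACCEPT

Derivation:
start: ε-closure({0}) = {0,1,2,4,6,12}
'd' @ 1: {1,2,3,4,5,6,8,9,10,12}
'd' @ 2: {1,2,3,4,5,6,8,9,10,11,12}
'c' @ 3: {1,2,3,4,6,7,8,9,10,12}
'a' @ 4: {13}  [accepting]
after full input: {13}  (accept=13 in)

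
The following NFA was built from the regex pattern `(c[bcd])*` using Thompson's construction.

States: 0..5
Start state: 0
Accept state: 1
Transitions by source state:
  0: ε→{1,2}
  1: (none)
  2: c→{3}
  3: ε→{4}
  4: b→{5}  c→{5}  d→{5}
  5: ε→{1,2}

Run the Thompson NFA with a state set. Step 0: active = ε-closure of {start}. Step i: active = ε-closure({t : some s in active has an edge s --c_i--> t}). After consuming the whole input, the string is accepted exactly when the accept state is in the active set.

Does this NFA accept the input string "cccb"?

S₀ = ε-closure({0}) = {0,1,2}
'c' @ 1: {3,4}
'c' @ 2: {1,2,5}  (accept∈set)
'c' @ 3: {3,4}
'b' @ 4: {1,2,5}  (accept∈set)
after full input: {1,2,5}  (accept=1 in)

Answer: ACCEPT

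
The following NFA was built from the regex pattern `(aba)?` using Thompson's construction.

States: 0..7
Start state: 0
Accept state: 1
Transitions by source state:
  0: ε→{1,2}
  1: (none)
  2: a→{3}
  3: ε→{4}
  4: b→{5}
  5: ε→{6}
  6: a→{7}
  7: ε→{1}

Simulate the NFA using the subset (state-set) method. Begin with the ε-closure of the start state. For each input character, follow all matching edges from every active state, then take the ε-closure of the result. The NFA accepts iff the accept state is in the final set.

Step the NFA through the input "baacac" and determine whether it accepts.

Answer: REJECT

Steps:
S₀ = ε-closure({0}) = {0,1,2}
'b' @ 1: {}  — state set empty
rest 'aacac' ignored (set empty)
after full input: {}  (accept=1 not in)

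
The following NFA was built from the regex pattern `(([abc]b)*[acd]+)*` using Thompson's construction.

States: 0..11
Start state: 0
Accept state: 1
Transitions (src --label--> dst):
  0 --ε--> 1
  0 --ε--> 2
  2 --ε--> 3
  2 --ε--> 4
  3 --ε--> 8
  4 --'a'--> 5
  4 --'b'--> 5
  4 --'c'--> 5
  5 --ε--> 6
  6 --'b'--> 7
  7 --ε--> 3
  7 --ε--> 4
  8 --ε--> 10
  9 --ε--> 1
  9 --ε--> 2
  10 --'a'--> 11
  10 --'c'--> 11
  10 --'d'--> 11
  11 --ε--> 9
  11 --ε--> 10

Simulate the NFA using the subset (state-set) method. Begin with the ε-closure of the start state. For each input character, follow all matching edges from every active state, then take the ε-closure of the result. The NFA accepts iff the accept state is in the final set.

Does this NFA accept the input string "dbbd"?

Answer: ACCEPT

Derivation:
S₀ = ε-closure({0}) = {0,1,2,3,4,8,10}
'd' @ 1: {1,2,3,4,8,9,10,11}  ✓accept
'b' @ 2: {5,6}
'b' @ 3: {3,4,7,8,10}
'd' @ 4: {1,2,3,4,8,9,10,11}  ✓accept
end set {1,2,3,4,8,9,10,11} — state 1 in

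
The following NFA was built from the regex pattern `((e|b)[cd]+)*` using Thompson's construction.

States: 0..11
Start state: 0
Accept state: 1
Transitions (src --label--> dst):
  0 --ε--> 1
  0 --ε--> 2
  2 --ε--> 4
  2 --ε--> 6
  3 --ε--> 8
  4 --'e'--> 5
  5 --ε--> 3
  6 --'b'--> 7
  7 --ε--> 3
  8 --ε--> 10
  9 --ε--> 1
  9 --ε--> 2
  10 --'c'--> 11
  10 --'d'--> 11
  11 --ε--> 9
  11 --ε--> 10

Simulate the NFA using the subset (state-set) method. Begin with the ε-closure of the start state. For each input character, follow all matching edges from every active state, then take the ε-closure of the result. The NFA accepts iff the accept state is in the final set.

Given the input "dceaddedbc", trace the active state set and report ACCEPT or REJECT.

start: ε-closure({0}) = {0,1,2,4,6}
'd' @ 1: {}  — dead — no transitions
rest 'ceaddedbc' ignored (set empty)
after full input: {}  (accept=1 not in)

Answer: REJECT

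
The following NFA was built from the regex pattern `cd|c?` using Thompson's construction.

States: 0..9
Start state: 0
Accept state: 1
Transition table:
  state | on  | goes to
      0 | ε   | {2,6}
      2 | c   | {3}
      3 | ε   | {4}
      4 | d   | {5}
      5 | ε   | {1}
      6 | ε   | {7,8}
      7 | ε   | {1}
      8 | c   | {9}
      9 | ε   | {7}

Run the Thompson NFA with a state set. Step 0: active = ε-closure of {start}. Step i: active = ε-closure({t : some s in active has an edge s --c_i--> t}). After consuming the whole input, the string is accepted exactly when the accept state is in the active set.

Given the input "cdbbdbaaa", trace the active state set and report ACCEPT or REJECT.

Answer: REJECT

Derivation:
initial (ε-close {0}): {0,1,2,6,7,8}
'c' @ 1: {1,3,4,7,9}  (accept∈set)
'd' @ 2: {1,5}  (accept∈set)
'b' @ 3: {}  — state set empty
rest 'bdbaaa' ignored (set empty)
after full input: {}  (accept=1 not in)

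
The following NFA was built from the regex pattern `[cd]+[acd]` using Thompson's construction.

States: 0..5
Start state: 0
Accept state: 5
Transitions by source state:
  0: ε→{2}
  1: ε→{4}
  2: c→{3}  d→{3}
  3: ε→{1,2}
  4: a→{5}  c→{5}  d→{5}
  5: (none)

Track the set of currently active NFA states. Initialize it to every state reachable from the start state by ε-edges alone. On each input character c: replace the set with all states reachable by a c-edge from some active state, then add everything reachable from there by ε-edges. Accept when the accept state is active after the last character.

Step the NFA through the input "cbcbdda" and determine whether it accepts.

Answer: REJECT

Trace:
S₀ = ε-closure({0}) = {0,2}
'c' @ 1: {1,2,3,4}
'b' @ 2: {}  — dead — no transitions
rest 'cbdda' ignored (set empty)
final: {}; accept 5 not in set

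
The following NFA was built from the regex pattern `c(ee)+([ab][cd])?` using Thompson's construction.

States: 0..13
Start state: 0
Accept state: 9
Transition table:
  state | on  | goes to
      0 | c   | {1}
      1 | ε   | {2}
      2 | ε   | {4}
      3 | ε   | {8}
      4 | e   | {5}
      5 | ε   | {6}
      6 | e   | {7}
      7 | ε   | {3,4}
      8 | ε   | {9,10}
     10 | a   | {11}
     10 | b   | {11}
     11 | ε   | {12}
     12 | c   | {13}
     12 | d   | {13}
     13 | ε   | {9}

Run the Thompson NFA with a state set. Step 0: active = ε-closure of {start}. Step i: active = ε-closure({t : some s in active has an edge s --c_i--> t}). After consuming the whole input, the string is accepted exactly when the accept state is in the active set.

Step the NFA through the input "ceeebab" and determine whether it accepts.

Answer: REJECT

Derivation:
S₀ = ε-closure({0}) = {0}
'c' @ 1: {1,2,4}
'e' @ 2: {5,6}
'e' @ 3: {3,4,7,8,9,10}  [accepting]
'e' @ 4: {5,6}
'b' @ 5: {}  — state set empty
rest 'ab' ignored (set empty)
end set {} — state 9 not in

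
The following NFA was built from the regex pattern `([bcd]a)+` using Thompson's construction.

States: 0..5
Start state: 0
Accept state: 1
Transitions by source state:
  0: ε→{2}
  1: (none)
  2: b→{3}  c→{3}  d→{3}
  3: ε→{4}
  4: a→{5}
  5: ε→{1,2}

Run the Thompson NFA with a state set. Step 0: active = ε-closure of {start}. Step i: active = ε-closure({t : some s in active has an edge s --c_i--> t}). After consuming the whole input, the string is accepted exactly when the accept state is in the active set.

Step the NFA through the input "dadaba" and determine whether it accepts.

initial (ε-close {0}): {0,2}
'd' @ 1: {3,4}
'a' @ 2: {1,2,5}  [accepting]
'd' @ 3: {3,4}
'a' @ 4: {1,2,5}  [accepting]
'b' @ 5: {3,4}
'a' @ 6: {1,2,5}  [accepting]
end set {1,2,5} — state 1 in

Answer: ACCEPT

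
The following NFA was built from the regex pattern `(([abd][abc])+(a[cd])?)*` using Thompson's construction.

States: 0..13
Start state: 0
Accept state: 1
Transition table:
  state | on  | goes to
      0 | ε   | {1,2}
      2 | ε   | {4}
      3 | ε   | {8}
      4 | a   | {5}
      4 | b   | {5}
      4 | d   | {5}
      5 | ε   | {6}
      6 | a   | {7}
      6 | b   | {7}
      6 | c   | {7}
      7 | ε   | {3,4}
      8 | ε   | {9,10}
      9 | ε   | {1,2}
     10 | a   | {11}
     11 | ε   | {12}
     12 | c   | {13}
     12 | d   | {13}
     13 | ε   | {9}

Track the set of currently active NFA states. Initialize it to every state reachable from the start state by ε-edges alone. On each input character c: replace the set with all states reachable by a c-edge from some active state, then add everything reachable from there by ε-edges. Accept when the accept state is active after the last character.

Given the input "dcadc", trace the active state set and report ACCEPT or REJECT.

Answer: REJECT

Trace:
S₀ = ε-closure({0}) = {0,1,2,4}
'd' @ 1: {5,6}
'c' @ 2: {1,2,3,4,7,8,9,10}  [accepting]
'a' @ 3: {5,6,11,12}
'd' @ 4: {1,2,4,9,13}  [accepting]
'c' @ 5: {}  — state set empty
final: {}; accept 1 not in set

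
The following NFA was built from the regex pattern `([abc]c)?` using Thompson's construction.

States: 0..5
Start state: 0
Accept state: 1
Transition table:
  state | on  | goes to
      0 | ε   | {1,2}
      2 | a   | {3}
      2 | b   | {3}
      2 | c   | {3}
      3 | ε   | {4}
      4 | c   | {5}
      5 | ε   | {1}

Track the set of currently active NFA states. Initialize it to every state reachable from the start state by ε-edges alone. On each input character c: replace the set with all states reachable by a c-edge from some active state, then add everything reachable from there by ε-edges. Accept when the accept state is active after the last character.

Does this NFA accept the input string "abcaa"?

Answer: REJECT

Trace:
S₀ = ε-closure({0}) = {0,1,2}
'a' @ 1: {3,4}
'b' @ 2: {}  — dead — no transitions
rest 'caa' ignored (set empty)
final: {}; accept 1 not in set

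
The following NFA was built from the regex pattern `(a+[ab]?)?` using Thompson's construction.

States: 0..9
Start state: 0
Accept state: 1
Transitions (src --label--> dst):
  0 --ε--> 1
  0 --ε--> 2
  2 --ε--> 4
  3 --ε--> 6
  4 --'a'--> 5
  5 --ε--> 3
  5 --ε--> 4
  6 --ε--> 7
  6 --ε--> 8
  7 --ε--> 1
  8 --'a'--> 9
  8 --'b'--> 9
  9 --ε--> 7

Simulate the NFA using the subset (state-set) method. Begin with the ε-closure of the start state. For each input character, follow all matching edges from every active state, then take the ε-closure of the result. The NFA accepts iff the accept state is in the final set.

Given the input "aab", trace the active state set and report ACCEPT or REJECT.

Answer: ACCEPT

Steps:
S₀ = ε-closure({0}) = {0,1,2,4}
'a' @ 1: {1,3,4,5,6,7,8}  (accept∈set)
'a' @ 2: {1,3,4,5,6,7,8,9}  (accept∈set)
'b' @ 3: {1,7,9}  (accept∈set)
after full input: {1,7,9}  (accept=1 in)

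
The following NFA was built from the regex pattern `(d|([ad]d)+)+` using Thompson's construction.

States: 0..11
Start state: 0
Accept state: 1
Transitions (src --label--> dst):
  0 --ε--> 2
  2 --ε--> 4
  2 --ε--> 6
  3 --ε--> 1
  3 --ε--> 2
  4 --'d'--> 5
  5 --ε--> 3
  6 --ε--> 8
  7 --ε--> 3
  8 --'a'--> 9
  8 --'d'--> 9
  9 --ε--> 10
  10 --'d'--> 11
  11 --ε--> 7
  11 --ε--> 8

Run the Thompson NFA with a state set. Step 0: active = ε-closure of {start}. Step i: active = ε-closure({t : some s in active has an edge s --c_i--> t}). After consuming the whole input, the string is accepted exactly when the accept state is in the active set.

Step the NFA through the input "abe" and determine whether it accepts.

Answer: REJECT

Derivation:
initial (ε-close {0}): {0,2,4,6,8}
'a' @ 1: {9,10}
'b' @ 2: {}  — dead — no transitions
rest 'e' ignored (set empty)
end set {} — state 1 not in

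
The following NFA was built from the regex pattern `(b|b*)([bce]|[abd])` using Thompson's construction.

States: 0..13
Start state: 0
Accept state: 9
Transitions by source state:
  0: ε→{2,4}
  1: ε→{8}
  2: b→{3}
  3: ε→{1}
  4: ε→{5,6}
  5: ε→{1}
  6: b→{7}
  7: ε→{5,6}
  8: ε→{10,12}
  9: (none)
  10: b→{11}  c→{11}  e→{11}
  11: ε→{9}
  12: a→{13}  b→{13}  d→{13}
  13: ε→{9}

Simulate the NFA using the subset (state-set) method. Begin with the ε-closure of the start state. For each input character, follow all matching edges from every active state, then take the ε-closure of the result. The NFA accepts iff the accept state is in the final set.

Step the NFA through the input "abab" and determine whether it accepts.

start: ε-closure({0}) = {0,1,2,4,5,6,8,10,12}
'a' @ 1: {9,13}  [accepting]
'b' @ 2: {}  — dead — no transitions
rest 'ab' ignored (set empty)
end set {} — state 9 not in

Answer: REJECT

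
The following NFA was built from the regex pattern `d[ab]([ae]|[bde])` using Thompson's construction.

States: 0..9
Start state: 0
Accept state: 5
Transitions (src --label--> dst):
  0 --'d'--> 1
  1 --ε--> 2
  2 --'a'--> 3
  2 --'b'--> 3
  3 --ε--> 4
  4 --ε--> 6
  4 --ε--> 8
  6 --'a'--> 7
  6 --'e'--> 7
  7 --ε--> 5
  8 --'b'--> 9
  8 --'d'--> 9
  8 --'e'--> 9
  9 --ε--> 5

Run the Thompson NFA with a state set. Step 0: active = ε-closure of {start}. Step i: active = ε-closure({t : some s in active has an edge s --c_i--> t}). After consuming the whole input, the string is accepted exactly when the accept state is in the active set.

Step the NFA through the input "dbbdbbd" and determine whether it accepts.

Answer: REJECT

Trace:
initial (ε-close {0}): {0}
'd' @ 1: {1,2}
'b' @ 2: {3,4,6,8}
'b' @ 3: {5,9}  ✓accept
'd' @ 4: {}  — state set empty
rest 'bbd' ignored (set empty)
final: {}; accept 5 not in set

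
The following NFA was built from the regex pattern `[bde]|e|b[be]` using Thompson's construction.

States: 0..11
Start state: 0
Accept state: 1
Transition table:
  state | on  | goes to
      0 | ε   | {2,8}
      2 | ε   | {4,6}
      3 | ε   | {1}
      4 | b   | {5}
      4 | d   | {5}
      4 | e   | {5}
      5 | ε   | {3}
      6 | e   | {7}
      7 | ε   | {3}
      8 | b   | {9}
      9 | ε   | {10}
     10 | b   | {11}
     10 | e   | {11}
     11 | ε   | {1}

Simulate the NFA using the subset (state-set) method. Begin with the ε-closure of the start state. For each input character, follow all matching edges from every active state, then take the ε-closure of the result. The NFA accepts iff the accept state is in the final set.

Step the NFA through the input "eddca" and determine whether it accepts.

Answer: REJECT

Steps:
S₀ = ε-closure({0}) = {0,2,4,6,8}
'e' @ 1: {1,3,5,7}  [accepting]
'd' @ 2: {}  — state set empty
rest 'dca' ignored (set empty)
final: {}; accept 1 not in set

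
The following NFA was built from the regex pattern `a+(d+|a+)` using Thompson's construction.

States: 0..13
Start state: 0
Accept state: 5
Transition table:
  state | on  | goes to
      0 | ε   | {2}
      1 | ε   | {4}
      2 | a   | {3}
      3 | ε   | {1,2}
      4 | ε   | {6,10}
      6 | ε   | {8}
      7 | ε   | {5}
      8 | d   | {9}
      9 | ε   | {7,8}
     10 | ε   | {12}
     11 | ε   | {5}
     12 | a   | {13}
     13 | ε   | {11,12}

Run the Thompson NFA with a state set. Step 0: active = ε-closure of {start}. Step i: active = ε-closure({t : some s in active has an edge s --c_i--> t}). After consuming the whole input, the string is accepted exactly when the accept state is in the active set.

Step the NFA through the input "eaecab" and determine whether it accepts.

Answer: REJECT

Derivation:
start: ε-closure({0}) = {0,2}
'e' @ 1: {}  — no active states
rest 'aecab' ignored (set empty)
after full input: {}  (accept=5 not in)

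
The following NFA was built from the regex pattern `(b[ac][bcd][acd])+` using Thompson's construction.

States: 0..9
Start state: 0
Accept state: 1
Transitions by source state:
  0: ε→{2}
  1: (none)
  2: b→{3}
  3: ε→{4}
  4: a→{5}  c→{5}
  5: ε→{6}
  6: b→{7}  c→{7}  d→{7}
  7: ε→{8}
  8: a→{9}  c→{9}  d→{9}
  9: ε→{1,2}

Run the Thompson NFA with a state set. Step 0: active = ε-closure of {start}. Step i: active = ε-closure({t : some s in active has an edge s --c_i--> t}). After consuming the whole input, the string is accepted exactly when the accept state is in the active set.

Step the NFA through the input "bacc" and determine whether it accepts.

initial (ε-close {0}): {0,2}
'b' @ 1: {3,4}
'a' @ 2: {5,6}
'c' @ 3: {7,8}
'c' @ 4: {1,2,9}  (accept∈set)
end set {1,2,9} — state 1 in

Answer: ACCEPT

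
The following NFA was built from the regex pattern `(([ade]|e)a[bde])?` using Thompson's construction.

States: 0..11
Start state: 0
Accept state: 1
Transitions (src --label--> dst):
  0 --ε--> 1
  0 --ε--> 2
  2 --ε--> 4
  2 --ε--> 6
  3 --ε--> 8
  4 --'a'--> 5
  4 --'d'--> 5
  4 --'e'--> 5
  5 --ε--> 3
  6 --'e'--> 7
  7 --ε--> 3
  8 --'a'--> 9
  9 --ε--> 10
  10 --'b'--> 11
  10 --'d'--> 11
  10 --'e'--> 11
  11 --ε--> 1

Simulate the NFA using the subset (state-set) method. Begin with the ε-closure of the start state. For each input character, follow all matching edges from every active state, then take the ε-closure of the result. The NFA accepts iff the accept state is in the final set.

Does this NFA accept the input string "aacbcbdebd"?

initial (ε-close {0}): {0,1,2,4,6}
'a' @ 1: {3,5,8}
'a' @ 2: {9,10}
'c' @ 3: {}  — dead — no transitions
rest 'bcbdebd' ignored (set empty)
end set {} — state 1 not in

Answer: REJECT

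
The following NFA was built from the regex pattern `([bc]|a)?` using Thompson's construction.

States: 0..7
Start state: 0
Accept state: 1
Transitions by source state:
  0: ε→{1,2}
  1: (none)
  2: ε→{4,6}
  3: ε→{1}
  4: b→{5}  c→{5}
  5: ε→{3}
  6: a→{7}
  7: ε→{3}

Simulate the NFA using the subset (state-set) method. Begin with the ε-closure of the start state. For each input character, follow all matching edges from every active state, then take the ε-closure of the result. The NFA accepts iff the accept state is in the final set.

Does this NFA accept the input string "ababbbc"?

Answer: REJECT

Derivation:
start: ε-closure({0}) = {0,1,2,4,6}
'a' @ 1: {1,3,7}  [accepting]
'b' @ 2: {}  — dead — no transitions
rest 'abbbc' ignored (set empty)
end set {} — state 1 not in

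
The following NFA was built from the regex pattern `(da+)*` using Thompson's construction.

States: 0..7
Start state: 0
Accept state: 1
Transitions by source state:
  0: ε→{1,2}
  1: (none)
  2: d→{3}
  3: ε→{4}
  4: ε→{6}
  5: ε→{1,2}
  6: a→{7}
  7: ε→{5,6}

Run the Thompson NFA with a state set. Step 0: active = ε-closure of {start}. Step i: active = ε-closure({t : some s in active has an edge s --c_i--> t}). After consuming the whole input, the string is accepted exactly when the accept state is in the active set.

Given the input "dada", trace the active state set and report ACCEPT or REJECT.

Answer: ACCEPT

Trace:
initial (ε-close {0}): {0,1,2}
'd' @ 1: {3,4,6}
'a' @ 2: {1,2,5,6,7}  (accept∈set)
'd' @ 3: {3,4,6}
'a' @ 4: {1,2,5,6,7}  (accept∈set)
final: {1,2,5,6,7}; accept 1 in set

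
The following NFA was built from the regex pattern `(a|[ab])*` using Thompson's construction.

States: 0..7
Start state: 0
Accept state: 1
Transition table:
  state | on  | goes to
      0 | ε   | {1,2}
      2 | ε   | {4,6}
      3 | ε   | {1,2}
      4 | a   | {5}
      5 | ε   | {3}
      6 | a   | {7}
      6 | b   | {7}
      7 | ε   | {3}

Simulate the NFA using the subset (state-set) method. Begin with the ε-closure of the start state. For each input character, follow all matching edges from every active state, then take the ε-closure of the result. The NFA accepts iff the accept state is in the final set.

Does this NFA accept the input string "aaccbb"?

Answer: REJECT

Steps:
initial (ε-close {0}): {0,1,2,4,6}
'a' @ 1: {1,2,3,4,5,6,7}  ✓accept
'a' @ 2: {1,2,3,4,5,6,7}  ✓accept
'c' @ 3: {}  — no active states
rest 'cbb' ignored (set empty)
after full input: {}  (accept=1 not in)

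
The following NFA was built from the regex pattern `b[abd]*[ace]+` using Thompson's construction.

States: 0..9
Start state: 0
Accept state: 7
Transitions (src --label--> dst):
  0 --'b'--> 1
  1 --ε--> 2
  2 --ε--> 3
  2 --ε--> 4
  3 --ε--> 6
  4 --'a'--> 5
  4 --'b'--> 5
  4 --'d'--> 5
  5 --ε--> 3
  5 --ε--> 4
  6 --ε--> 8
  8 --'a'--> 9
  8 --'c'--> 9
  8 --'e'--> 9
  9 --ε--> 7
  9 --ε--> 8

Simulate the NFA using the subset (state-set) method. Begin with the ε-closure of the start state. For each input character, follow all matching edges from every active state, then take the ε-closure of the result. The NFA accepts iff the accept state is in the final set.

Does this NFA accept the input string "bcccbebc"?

S₀ = ε-closure({0}) = {0}
'b' @ 1: {1,2,3,4,6,8}
'c' @ 2: {7,8,9}  (accept∈set)
'c' @ 3: {7,8,9}  (accept∈set)
'c' @ 4: {7,8,9}  (accept∈set)
'b' @ 5: {}  — state set empty
rest 'ebc' ignored (set empty)
final: {}; accept 7 not in set

Answer: REJECT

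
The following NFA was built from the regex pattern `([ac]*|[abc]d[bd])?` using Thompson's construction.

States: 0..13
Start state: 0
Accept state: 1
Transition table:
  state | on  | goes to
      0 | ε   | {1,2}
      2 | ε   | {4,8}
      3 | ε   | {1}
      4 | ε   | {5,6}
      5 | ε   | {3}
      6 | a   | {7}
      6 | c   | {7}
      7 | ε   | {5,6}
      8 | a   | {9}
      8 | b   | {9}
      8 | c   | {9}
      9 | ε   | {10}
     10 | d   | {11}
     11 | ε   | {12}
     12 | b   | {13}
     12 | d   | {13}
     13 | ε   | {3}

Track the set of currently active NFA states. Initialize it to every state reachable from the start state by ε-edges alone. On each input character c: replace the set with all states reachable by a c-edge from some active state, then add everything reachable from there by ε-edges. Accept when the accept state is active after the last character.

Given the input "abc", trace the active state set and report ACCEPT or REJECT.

Answer: REJECT

Trace:
start: ε-closure({0}) = {0,1,2,3,4,5,6,8}
'a' @ 1: {1,3,5,6,7,9,10}  (accept∈set)
'b' @ 2: {}  — no active states
rest 'c' ignored (set empty)
after full input: {}  (accept=1 not in)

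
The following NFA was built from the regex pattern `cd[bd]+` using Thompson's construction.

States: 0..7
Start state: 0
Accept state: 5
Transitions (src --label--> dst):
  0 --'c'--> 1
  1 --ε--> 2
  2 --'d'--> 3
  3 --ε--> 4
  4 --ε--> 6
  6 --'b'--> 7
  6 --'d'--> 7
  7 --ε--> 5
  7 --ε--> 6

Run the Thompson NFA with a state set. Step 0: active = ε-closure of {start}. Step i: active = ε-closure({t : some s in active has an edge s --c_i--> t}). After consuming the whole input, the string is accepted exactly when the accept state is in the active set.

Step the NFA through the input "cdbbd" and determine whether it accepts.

Answer: ACCEPT

Derivation:
start: ε-closure({0}) = {0}
'c' @ 1: {1,2}
'd' @ 2: {3,4,6}
'b' @ 3: {5,6,7}  ✓accept
'b' @ 4: {5,6,7}  ✓accept
'd' @ 5: {5,6,7}  ✓accept
after full input: {5,6,7}  (accept=5 in)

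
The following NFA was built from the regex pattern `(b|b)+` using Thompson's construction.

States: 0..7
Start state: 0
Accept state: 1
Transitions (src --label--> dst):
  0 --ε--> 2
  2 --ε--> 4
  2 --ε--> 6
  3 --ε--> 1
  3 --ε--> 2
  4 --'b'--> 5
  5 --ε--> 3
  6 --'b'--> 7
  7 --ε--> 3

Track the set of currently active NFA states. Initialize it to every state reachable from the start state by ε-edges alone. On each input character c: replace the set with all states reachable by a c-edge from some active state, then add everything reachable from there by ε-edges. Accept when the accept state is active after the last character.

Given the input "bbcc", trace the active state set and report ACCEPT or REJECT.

Answer: REJECT

Derivation:
initial (ε-close {0}): {0,2,4,6}
'b' @ 1: {1,2,3,4,5,6,7}  ✓accept
'b' @ 2: {1,2,3,4,5,6,7}  ✓accept
'c' @ 3: {}  — state set empty
rest 'c' ignored (set empty)
after full input: {}  (accept=1 not in)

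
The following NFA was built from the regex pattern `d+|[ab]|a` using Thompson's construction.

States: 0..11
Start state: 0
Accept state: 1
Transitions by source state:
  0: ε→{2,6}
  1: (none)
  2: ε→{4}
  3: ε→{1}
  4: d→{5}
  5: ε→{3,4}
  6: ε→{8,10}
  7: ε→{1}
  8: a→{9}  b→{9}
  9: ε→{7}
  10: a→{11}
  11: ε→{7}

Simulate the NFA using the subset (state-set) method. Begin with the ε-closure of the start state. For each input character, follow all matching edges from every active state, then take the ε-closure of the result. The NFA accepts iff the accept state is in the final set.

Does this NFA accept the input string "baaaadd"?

initial (ε-close {0}): {0,2,4,6,8,10}
'b' @ 1: {1,7,9}  [accepting]
'a' @ 2: {}  — dead — no transitions
rest 'aaadd' ignored (set empty)
final: {}; accept 1 not in set

Answer: REJECT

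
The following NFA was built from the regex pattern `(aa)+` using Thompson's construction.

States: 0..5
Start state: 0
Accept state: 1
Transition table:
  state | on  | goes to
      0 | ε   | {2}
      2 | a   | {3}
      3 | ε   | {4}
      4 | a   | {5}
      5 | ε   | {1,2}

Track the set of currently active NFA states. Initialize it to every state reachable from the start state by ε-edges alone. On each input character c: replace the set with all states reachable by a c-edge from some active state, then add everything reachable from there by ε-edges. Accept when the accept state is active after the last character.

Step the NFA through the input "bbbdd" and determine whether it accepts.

Answer: REJECT

Derivation:
S₀ = ε-closure({0}) = {0,2}
'b' @ 1: {}  — dead — no transitions
rest 'bbdd' ignored (set empty)
final: {}; accept 1 not in set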